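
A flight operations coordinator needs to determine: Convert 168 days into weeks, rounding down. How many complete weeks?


Total days: 168
Days per week: 7
Division: 168 / 7 = 24 remainder 0
Complete weeks: 24
Remaining days: 0

24


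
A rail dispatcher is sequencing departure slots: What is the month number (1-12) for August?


Calendar month order:
7. July
8. August <--
9. September
August is month number 8

8


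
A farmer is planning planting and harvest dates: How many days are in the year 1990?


Year: 1990
Check leap year rules:
Divisible by 4? No
1990 is not a leap year
Days: 365

365


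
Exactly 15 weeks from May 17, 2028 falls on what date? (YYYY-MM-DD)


Start: 2028-05-17
Weeks to add: 15
Convert to days: 15 x 7 = 105 days
Add 105 days to 2028-05-17
Result: 2028-08-30

2028-08-30


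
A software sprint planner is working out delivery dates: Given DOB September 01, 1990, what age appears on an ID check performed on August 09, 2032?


Birth: 1990-09-01
Reference: 2032-08-09
Year difference: 2032 - 1990 = 42
Has birthday (09-01) occurred by 08-09? No
Birthday not yet reached this year -> subtract 1
Age in full years: 41

41


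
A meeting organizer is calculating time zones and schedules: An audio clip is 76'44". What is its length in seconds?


Minutes: 76
Seconds: 44
Convert minutes to seconds: 76 x 60 = 4560
Add remaining seconds: 4560 + 44 = 4604

4604


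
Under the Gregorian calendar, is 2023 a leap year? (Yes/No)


Year: 2023
Divisible by 4? 2023 / 4 = 505.75 -> No
Not divisible by 4, so NOT a leap year

No


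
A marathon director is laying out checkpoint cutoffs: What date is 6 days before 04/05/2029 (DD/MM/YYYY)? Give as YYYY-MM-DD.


Start: 2029-05-04
Subtracting 6 days
Days already passed in May: 4
After going back through May: 2 more days to subtract
April 2029 has 30 days, need 2
Result: 2029-04-28

2029-04-28


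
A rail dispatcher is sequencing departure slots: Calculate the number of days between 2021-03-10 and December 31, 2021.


Start: March 10, 2021
End: December 31, 2021
Days left in March: 21
April: 30
May: 31
June: 30
July: 31
... plus remaining months
Sum of remaining months: 275
Total: 21 + 275 = 296

296


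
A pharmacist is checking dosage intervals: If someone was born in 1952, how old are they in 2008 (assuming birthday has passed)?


Birth year: 1952
Current year: 2008
Age = current year - birth year
Age = 2008 - 1952 = 56

56


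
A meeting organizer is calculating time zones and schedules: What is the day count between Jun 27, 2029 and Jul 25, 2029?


Start date: 2029-06-27
End date: 2029-07-25
Jun 2029: +4 days
Jul 2029: +24 days
Total: 28 days

28


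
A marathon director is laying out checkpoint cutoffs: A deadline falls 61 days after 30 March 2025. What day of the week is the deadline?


Start: 2025-03-30 (Sunday)
Step 1 - find target date: add 61 days
  2025-03-30 + 61 days = 2025-05-30
Step 2 - day of week:
  61 mod 7 = 5
  Sunday + 5 days -> Friday
Result: Friday (2025-05-30)

Friday


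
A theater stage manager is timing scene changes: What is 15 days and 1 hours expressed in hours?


Days: 15
Extra hours: 1
Hours per day: 24
Days to hours: 15 x 24 = 360
Total: 360 + 1 = 361

361


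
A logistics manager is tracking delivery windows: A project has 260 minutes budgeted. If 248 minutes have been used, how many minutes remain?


Total budget: 260 minutes
Time used: 248 minutes
Remaining: 260 - 248 = 12 minutes
Percent used: 95.4%
Percent remaining: 4.6%

12


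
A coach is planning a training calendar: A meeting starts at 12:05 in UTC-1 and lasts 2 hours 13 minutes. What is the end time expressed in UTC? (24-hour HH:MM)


Start: 12:05 in UTC-1
Step 1 - add duration:
  minutes: 5 + 13 = 18
  hours: 12 + 2 + 0 = 14
  end in UTC-1: 14:18
Step 2 - convert UTC-1 -> UTC:
  offset difference: 0 - (-1) = 1 hours
  14 + (1) = 15 -> mod 24 = 15
Result: 15:18 in UTC

15:18


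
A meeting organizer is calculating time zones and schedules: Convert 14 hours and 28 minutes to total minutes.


Hours: 14
Extra minutes: 28
Minutes per hour: 60
Hours to minutes: 14 x 60 = 840
Total: 840 + 28 = 868

868


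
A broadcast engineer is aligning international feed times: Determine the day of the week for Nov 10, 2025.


Date: 2025-11-10
January 1, 2025 is a Wednesday
Day of year: 314
Offset from Jan 1: 313 days
313 mod 7 = 5
Result: Monday

Monday


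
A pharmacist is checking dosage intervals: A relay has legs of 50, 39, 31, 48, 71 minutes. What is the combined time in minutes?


Durations: 50, 39, 31, 48, 71
Running sum: 50
+ 39 = 89
+ 31 = 120
+ 48 = 168
+ 71 = 239
Total duration: 239 minutes
That is 3 hours and 59 minutes

239


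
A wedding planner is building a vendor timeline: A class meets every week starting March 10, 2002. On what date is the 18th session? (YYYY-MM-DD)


First occurrence: 2002-03-10 (occurrence 1)
Each occurrence is 7 days after the previous.
Occurrence 18 is 17 weeks after the first.
17 weeks = 119 days
2002-03-10 + 119 days = 2002-07-07

2002-07-07


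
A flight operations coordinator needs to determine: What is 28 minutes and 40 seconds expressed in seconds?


Minutes: 28
Extra seconds: 40
Seconds per minute: 60
Minutes to seconds: 28 x 60 = 1680
Total: 1680 + 40 = 1720

1720


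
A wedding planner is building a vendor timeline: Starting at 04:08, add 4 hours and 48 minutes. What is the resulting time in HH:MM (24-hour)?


Start time: 04:08
Adding: 4 hours 48 minutes
Minutes: 8 + 48 = 56
Hours: 4 + 4 + 0 = 8
Result: 08:56

08:56


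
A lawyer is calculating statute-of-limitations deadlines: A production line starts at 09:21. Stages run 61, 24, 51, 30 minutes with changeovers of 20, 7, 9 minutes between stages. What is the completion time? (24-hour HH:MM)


Start: 09:21 = 561 min from midnight
  after task 1 (61 min): 10:22
  after break (20 min): 10:42
  after task 2 (24 min): 11:06
  after break (7 min): 11:13
  after task 3 (51 min): 12:04
  after break (9 min): 12:13
  after task 4 (30 min): 12:43
Total elapsed: 202 minutes
End time: 12:43

12:43


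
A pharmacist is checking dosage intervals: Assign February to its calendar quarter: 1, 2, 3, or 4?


Month: February (month 2)
Q1: January-March (months 1-3)
Q2: April-June (months 4-6)
Q3: July-September (months 7-9)
Q4: October-December (months 10-12)
Month 2 falls in Q1

1


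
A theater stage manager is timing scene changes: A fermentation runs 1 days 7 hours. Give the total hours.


Days: 1
Extra hours: 7
Hours per day: 24
Days to hours: 1 x 24 = 24
Total: 24 + 7 = 31

31


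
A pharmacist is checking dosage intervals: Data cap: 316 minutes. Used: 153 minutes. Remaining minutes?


Total budget: 316 minutes
Time used: 153 minutes
Remaining: 316 - 153 = 163 minutes
Percent used: 48.4%
Percent remaining: 51.6%

163


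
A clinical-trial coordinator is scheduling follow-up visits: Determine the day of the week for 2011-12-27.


Date: 2011-12-27
January 1, 2011 is a Saturday
Day of year: 361
Offset from Jan 1: 360 days
360 mod 7 = 3
Result: Tuesday

Tuesday


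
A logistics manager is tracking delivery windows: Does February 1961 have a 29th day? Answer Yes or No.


Year: 1961
Divisible by 4? 1961 / 4 = 490.25 -> No
Not divisible by 4, so NOT a leap year

No


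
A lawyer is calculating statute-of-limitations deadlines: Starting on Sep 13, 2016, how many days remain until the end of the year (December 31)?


Start: September 13, 2016
End: December 31, 2016
Days left in September: 17
October: 31
November: 30
December: 31
Sum of remaining months: 92
Total: 17 + 92 = 109

109


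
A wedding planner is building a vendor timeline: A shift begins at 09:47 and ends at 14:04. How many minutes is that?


Start time: 09:47 = 587 minutes from midnight
End time: 14:04 = 844 minutes from midnight
Difference: 844 - 587 = 257 minutes
That is 4 hours and 17 minutes

257


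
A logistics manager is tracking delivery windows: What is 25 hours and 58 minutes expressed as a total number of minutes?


Hours: 25
Minutes: 58
Convert hours to minutes: 25 x 60 = 1500
Add remaining minutes: 1500 + 58 = 1558

1558


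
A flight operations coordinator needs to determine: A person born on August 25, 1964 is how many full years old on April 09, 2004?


Birth: 1964-08-25
Reference: 2004-04-09
Year difference: 2004 - 1964 = 40
Has birthday (08-25) occurred by 04-09? No
Birthday not yet reached this year -> subtract 1
Age in full years: 39

39


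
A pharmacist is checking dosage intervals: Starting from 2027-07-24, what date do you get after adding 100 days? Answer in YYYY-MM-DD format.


Start: 2027-07-24
Adding 100 days
Days remaining in July: 7
After July: 93 days still to add
August 2027: 31 days, 62 remaining
September 2027: 30 days, 32 remaining
October 2027: 31 days, 1 remaining
November 2027 has 30 days, need 1
Result: 2027-11-01

2027-11-01


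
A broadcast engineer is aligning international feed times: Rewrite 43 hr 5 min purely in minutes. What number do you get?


Hours: 43
Extra minutes: 5
Minutes per hour: 60
Hours to minutes: 43 x 60 = 2580
Total: 2580 + 5 = 2585

2585


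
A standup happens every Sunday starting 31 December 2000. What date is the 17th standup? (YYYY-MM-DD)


First occurrence: 2000-12-31 (occurrence 1)
Each occurrence is 7 days after the previous.
Occurrence 17 is 16 weeks after the first.
16 weeks = 112 days
2000-12-31 + 112 days = 2001-04-22

2001-04-22


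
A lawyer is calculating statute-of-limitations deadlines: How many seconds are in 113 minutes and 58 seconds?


Minutes: 113
Extra seconds: 58
Seconds per minute: 60
Minutes to seconds: 113 x 60 = 6780
Total: 6780 + 58 = 6838

6838


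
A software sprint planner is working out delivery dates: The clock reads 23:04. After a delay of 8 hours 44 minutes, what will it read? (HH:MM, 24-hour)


Start time: 23:04
Adding: 8 hours 44 minutes
Minutes: 4 + 44 = 48
Hours: 23 + 8 + 0 = 31
Hour wraparound: 31 mod 24 = 7
Result: 07:48

07:48


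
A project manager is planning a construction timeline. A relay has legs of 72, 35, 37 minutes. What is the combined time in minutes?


Durations: 72, 35, 37
Running sum: 72
+ 35 = 107
+ 37 = 144
Total duration: 144 minutes
That is 2 hours and 24 minutes

144


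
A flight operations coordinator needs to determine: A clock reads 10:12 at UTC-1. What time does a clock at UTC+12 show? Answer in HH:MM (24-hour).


Local time: 10:12 at UTC-1 (offset -1h)
Target zone: UTC+12 (offset 12h)
Difference: 12 - (-1) = 13 hours
Calculation: 10 + (13) = 23
Result: 23:12

23:12


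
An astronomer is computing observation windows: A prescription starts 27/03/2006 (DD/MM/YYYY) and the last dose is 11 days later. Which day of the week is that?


Start: 2006-03-27 (Monday)
Step 1 - find target date: add 11 days
  2006-03-27 + 11 days = 2006-04-07
Step 2 - day of week:
  11 mod 7 = 4
  Monday + 4 days -> Friday
Result: Friday (2006-04-07)

Friday


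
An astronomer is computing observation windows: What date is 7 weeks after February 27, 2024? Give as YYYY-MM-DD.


Start: 2024-02-27
Weeks to add: 7
Convert to days: 7 x 7 = 49 days
Add 49 days to 2024-02-27
Result: 2024-04-16

2024-04-16


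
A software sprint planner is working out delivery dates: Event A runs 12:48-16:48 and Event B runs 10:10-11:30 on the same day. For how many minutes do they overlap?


Interval A: [768, 1008] minutes from midnight
Interval B: [610, 690] minutes from midnight
Overlap start = max(768, 610) = 768
Overlap end = min(1008, 690) = 690
End <= start, so the intervals do not overlap: 0 minutes

0


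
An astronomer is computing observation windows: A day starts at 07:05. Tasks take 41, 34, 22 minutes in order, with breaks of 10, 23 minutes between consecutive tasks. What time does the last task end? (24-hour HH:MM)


Start: 07:05 = 425 min from midnight
  after task 1 (41 min): 07:46
  after break (10 min): 07:56
  after task 2 (34 min): 08:30
  after break (23 min): 08:53
  after task 3 (22 min): 09:15
Total elapsed: 130 minutes
End time: 09:15

09:15


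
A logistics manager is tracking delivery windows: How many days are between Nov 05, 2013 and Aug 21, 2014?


Start date: 2013-11-05
End date: 2014-08-21
Nov 2013: +26 days
Dec 2013: +31 days
Jan 2014: +31 days
... (7 more months)
Total: 289 days

289


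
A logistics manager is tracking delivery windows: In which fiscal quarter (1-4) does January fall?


Month: January (month 1)
Q1: January-March (months 1-3)
Q2: April-June (months 4-6)
Q3: July-September (months 7-9)
Q4: October-December (months 10-12)
Month 1 falls in Q1

1


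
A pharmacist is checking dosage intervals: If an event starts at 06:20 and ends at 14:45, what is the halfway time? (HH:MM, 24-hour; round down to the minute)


Start time: 06:20 = 380 minutes from midnight
End time: 14:45 = 885 minutes from midnight
Sum: 380 + 885 = 1265
Midpoint: 1265 / 2 = 632 minutes
Convert: 632 / 60 = 10 hours, 32 minutes
Result: 10:32

10:32


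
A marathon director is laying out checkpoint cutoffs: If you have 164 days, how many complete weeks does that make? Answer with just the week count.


Total days: 164
Days per week: 7
Division: 164 / 7 = 23 remainder 3
Complete weeks: 23
Remaining days: 3

23


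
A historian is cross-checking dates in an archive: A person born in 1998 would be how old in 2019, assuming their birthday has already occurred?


Birth year: 1998
Current year: 2019
Age = current year - birth year
Age = 2019 - 1998 = 21

21


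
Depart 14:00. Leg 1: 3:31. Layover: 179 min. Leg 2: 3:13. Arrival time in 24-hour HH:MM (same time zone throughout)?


Depart: 14:00
Leg 1: +211 min -> 17:31
Layover: +179 min -> 20:30
Leg 2: +193 min -> 23:43
Total travel: 583 minutes = 9h 43m
Arrival: 23:43

23:43


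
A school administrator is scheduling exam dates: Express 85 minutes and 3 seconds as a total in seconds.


Minutes: 85
Seconds: 3
Convert minutes to seconds: 85 x 60 = 5100
Add remaining seconds: 5100 + 3 = 5103

5103


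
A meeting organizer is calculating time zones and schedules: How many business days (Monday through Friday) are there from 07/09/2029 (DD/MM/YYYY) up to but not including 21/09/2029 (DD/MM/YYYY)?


Start: 2029-09-07 (Friday)
End (exclusive): 2029-09-21 (Friday)
Total calendar days: 14
Full weeks: 14 // 7 = 2 -> 10 weekdays
Remaining 0 days starting on Friday:
Total business days: 10 + 0 = 10

10


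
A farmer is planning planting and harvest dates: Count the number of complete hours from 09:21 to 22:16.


Start: 09:21
End: 22:16
Hour difference: 22 - 9 = 13 hours
Minute difference: 16 - 21 = -5 minutes
Total minutes: 775
Complete hours: 775 / 60 = 12 (remainder 55)

12


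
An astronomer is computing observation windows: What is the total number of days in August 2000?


Month: August
Year: 2000
August is a 31-day month
Total: 31 days

31


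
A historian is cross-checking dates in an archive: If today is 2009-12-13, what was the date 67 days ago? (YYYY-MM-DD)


Start: 2009-12-13
Subtracting 67 days
Days already passed in December: 13
After going back through December: 54 more days to subtract
November 2009: 30 days, 24 remaining
October 2009 has 31 days, need 24
Result: 2009-10-07

2009-10-07


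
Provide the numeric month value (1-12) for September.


Calendar month order:
8. August
9. September <--
10. October
September is month number 9

9


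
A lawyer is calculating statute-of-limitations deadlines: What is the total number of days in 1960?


Year: 1960
Check leap year rules:
Divisible by 4? Yes
Divisible by 100? No
1960 is a leap year
Days: 366

366


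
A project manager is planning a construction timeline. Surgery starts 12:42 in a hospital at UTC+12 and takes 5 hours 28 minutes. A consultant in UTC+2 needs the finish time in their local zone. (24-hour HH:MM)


Start: 12:42 in UTC+12
Step 1 - add duration:
  minutes: 42 + 28 = 70 (carry 1h)
  hours: 12 + 5 + 1 = 18
  end in UTC+12: 18:10
Step 2 - convert UTC+12 -> UTC+2:
  offset difference: 2 - (12) = -10 hours
  18 + (-10) = 8 -> mod 24 = 8
Result: 08:10 in UTC+2

08:10


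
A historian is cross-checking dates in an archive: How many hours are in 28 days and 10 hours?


Days: 28
Extra hours: 10
Hours per day: 24
Days to hours: 28 x 24 = 672
Total: 672 + 10 = 682

682


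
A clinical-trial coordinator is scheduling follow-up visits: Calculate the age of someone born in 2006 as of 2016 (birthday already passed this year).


Birth year: 2006
Current year: 2016
Age = current year - birth year
Age = 2016 - 2006 = 10

10


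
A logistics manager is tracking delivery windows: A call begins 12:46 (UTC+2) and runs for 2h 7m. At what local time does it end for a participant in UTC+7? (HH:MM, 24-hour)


Start: 12:46 in UTC+2
Step 1 - add duration:
  minutes: 46 + 7 = 53
  hours: 12 + 2 + 0 = 14
  end in UTC+2: 14:53
Step 2 - convert UTC+2 -> UTC+7:
  offset difference: 7 - (2) = 5 hours
  14 + (5) = 19 -> mod 24 = 19
Result: 19:53 in UTC+7

19:53


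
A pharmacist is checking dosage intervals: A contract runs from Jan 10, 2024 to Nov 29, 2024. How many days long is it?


Start date: 2024-01-10
End date: 2024-11-29
Jan 2024: +22 days
Feb 2024: +29 days
Mar 2024: +31 days
... (8 more months)
Total: 324 days

324


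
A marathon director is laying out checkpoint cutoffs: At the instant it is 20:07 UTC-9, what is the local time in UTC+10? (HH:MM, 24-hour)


Local time: 20:07 at UTC-9 (offset -9h)
Target zone: UTC+10 (offset 10h)
Difference: 10 - (-9) = 19 hours
Calculation: 20 + (19) = 39
Wraparound: (39) mod 24 = 15
Result: 15:07

15:07


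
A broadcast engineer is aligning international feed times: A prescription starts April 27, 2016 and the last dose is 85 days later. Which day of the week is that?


Start: 2016-04-27 (Wednesday)
Step 1 - find target date: add 85 days
  2016-04-27 + 85 days = 2016-07-21
Step 2 - day of week:
  85 mod 7 = 1
  Wednesday + 1 days -> Thursday
Result: Thursday (2016-07-21)

Thursday


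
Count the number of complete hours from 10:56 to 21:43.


Start: 10:56
End: 21:43
Hour difference: 21 - 10 = 11 hours
Minute difference: 43 - 56 = -13 minutes
Total minutes: 647
Complete hours: 647 / 60 = 10 (remainder 47)

10


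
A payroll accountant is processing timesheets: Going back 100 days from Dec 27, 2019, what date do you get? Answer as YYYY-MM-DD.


Start: 2019-12-27
Subtracting 100 days
Days already passed in December: 27
After going back through December: 73 more days to subtract
November 2019: 30 days, 43 remaining
October 2019: 31 days, 12 remaining
September 2019 has 30 days, need 12
Result: 2019-09-18

2019-09-18


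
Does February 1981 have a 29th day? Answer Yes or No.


Year: 1981
Divisible by 4? 1981 / 4 = 495.25 -> No
Not divisible by 4, so NOT a leap year

No


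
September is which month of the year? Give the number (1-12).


Calendar month order:
8. August
9. September <--
10. October
September is month number 9

9


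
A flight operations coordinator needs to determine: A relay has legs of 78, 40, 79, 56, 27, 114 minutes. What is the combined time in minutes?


Durations: 78, 40, 79, 56, 27, 114
Running sum: 78
+ 40 = 118
+ 79 = 197
+ 56 = 253
+ 27 = 280
+ 114 = 394
Total duration: 394 minutes
That is 6 hours and 34 minutes

394


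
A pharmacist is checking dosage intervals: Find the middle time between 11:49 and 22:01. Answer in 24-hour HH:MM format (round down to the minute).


Start time: 11:49 = 709 minutes from midnight
End time: 22:01 = 1321 minutes from midnight
Sum: 709 + 1321 = 2030
Midpoint: 2030 / 2 = 1015 minutes
Convert: 1015 / 60 = 16 hours, 55 minutes
Result: 16:55

16:55


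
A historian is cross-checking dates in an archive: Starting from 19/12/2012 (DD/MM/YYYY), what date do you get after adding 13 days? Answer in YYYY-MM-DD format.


Start: 2012-12-19
Adding 13 days
Days remaining in December: 12
After December: 1 days still to add
January 2013 has 31 days, need 1
Result: 2013-01-01

2013-01-01


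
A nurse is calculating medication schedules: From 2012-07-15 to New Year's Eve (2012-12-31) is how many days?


Start: July 15, 2012
End: December 31, 2012
Days left in July: 16
August: 31
September: 30
October: 31
November: 30
... plus remaining months
Sum of remaining months: 153
Total: 16 + 153 = 169

169


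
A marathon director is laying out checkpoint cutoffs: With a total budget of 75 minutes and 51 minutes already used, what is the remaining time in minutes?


Total budget: 75 minutes
Time used: 51 minutes
Remaining: 75 - 51 = 24 minutes
Percent used: 68.0%
Percent remaining: 32.0%

24


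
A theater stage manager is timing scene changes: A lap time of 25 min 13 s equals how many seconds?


Minutes: 25
Seconds: 13
Convert minutes to seconds: 25 x 60 = 1500
Add remaining seconds: 1500 + 13 = 1513

1513


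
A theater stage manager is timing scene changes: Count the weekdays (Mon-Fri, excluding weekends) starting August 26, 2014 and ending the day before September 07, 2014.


Start: 2014-08-26 (Tuesday)
End (exclusive): 2014-09-07 (Sunday)
Total calendar days: 12
Full weeks: 12 // 7 = 1 -> 5 weekdays
Remaining 5 days starting on Tuesday:
  Tue(w), Wed(w), Thu(w), Fri(w), Sat(-) -> 4 weekdays
Total business days: 5 + 4 = 9

9


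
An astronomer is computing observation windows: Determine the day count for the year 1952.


Year: 1952
Check leap year rules:
Divisible by 4? Yes
Divisible by 100? No
1952 is a leap year
Days: 366

366


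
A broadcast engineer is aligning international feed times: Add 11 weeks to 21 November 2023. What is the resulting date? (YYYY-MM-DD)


Start: 2023-11-21
Weeks to add: 11
Convert to days: 11 x 7 = 77 days
Add 77 days to 2023-11-21
Result: 2024-02-06

2024-02-06


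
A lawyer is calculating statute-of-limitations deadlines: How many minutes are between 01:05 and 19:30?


Start time: 01:05 = 65 minutes from midnight
End time: 19:30 = 1170 minutes from midnight
Difference: 1170 - 65 = 1105 minutes
That is 18 hours and 25 minutes

1105


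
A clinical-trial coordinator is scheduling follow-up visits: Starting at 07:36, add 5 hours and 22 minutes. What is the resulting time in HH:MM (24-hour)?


Start time: 07:36
Adding: 5 hours 22 minutes
Minutes: 36 + 22 = 58
Hours: 7 + 5 + 0 = 12
Result: 12:58

12:58


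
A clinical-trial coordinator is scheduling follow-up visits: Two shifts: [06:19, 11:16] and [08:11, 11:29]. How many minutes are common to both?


Interval A: [379, 676] minutes from midnight
Interval B: [491, 689] minutes from midnight
Overlap start = max(379, 491) = 491
Overlap end = min(676, 689) = 676
Overlap = 676 - 491 = 185 minutes

185


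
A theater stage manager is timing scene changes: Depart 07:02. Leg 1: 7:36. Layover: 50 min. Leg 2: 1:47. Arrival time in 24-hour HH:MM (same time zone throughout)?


Depart: 07:02
Leg 1: +456 min -> 14:38
Layover: +50 min -> 15:28
Leg 2: +107 min -> 17:15
Total travel: 613 minutes = 10h 13m
Arrival: 17:15

17:15


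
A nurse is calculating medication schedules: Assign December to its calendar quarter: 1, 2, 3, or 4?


Month: December (month 12)
Q1: January-March (months 1-3)
Q2: April-June (months 4-6)
Q3: July-September (months 7-9)
Q4: October-December (months 10-12)
Month 12 falls in Q4

4


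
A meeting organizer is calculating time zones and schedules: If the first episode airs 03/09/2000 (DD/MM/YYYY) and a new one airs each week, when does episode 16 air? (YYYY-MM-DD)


First occurrence: 2000-09-03 (occurrence 1)
Each occurrence is 7 days after the previous.
Occurrence 16 is 15 weeks after the first.
15 weeks = 105 days
2000-09-03 + 105 days = 2000-12-17

2000-12-17


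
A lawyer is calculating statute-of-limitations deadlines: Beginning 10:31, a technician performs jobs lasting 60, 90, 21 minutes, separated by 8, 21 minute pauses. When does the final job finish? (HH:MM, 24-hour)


Start: 10:31 = 631 min from midnight
  after task 1 (60 min): 11:31
  after break (8 min): 11:39
  after task 2 (90 min): 13:09
  after break (21 min): 13:30
  after task 3 (21 min): 13:51
Total elapsed: 200 minutes
End time: 13:51

13:51


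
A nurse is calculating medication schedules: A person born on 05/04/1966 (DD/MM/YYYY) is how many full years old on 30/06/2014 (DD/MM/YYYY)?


Birth: 1966-04-05
Reference: 2014-06-30
Year difference: 2014 - 1966 = 48
Has birthday (04-05) occurred by 06-30? Yes
Age in full years: 48

48


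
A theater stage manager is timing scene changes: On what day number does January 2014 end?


Month: January
Year: 2014
January is a 31-day month
Total: 31 days

31


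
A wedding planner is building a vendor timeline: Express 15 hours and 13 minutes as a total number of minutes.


Hours: 15
Extra minutes: 13
Minutes per hour: 60
Hours to minutes: 15 x 60 = 900
Total: 900 + 13 = 913

913


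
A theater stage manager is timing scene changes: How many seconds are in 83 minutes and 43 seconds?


Minutes: 83
Extra seconds: 43
Seconds per minute: 60
Minutes to seconds: 83 x 60 = 4980
Total: 4980 + 43 = 5023

5023


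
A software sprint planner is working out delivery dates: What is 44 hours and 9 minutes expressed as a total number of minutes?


Hours: 44
Minutes: 9
Convert hours to minutes: 44 x 60 = 2640
Add remaining minutes: 2640 + 9 = 2649

2649


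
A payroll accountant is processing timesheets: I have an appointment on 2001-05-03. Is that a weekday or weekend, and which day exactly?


Date: 2001-05-03
January 1, 2001 is a Monday
Day of year: 123
Offset from Jan 1: 122 days
122 mod 7 = 3
Result: Thursday

Thursday


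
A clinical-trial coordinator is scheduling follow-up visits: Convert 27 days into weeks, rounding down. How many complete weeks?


Total days: 27
Days per week: 7
Division: 27 / 7 = 3 remainder 6
Complete weeks: 3
Remaining days: 6

3


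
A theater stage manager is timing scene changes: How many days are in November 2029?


Month: November
Year: 2029
November is a 30-day month
Total: 30 days

30


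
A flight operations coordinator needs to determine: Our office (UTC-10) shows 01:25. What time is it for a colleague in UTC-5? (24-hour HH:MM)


Local time: 01:25 at UTC-10 (offset -10h)
Target zone: UTC-5 (offset -5h)
Difference: -5 - (-10) = 5 hours
Calculation: 1 + (5) = 6
Result: 06:25

06:25


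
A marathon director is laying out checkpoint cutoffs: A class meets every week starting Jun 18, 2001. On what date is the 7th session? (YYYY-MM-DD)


First occurrence: 2001-06-18 (occurrence 1)
Each occurrence is 7 days after the previous.
Occurrence 7 is 6 weeks after the first.
6 weeks = 42 days
2001-06-18 + 42 days = 2001-07-30

2001-07-30


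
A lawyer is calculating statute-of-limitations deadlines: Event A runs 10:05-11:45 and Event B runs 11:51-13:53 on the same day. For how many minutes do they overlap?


Interval A: [605, 705] minutes from midnight
Interval B: [711, 833] minutes from midnight
Overlap start = max(605, 711) = 711
Overlap end = min(705, 833) = 705
End <= start, so the intervals do not overlap: 0 minutes

0


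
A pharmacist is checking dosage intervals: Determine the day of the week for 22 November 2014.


Date: 2014-11-22
January 1, 2014 is a Wednesday
Day of year: 326
Offset from Jan 1: 325 days
325 mod 7 = 3
Result: Saturday

Saturday


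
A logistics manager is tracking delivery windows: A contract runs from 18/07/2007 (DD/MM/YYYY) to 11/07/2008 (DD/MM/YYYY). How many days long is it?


Start date: 2007-07-18
End date: 2008-07-11
Jul 2007: +14 days
Aug 2007: +31 days
Sep 2007: +30 days
... (10 more months)
Total: 359 days

359


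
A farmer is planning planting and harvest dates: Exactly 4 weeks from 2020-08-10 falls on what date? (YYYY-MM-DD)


Start: 2020-08-10
Weeks to add: 4
Convert to days: 4 x 7 = 28 days
Add 28 days to 2020-08-10
Result: 2020-09-07

2020-09-07


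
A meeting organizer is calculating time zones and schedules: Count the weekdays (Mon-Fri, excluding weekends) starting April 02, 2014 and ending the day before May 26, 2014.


Start: 2014-04-02 (Wednesday)
End (exclusive): 2014-05-26 (Monday)
Total calendar days: 54
Full weeks: 54 // 7 = 7 -> 35 weekdays
Remaining 5 days starting on Wednesday:
  Wed(w), Thu(w), Fri(w), Sat(-), Sun(-) -> 3 weekdays
Total business days: 35 + 3 = 38

38


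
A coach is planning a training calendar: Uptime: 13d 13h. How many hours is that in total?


Days: 13
Extra hours: 13
Hours per day: 24
Days to hours: 13 x 24 = 312
Total: 312 + 13 = 325

325


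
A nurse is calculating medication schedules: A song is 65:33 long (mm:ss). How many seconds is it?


Minutes: 65
Extra seconds: 33
Seconds per minute: 60
Minutes to seconds: 65 x 60 = 3900
Total: 3900 + 33 = 3933

3933


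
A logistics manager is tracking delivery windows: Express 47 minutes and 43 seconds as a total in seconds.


Minutes: 47
Seconds: 43
Convert minutes to seconds: 47 x 60 = 2820
Add remaining seconds: 2820 + 43 = 2863

2863


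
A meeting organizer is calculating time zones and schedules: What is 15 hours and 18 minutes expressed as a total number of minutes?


Hours: 15
Minutes: 18
Convert hours to minutes: 15 x 60 = 900
Add remaining minutes: 900 + 18 = 918

918


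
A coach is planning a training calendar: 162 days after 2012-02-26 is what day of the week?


Start: 2012-02-26 (Sunday)
Step 1 - find target date: add 162 days
  2012-02-26 + 162 days = 2012-08-06
Step 2 - day of week:
  162 mod 7 = 1
  Sunday + 1 days -> Monday
Result: Monday (2012-08-06)

Monday


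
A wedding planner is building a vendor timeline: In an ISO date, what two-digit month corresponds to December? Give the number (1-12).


Calendar month order:
11. November
12. December <--
December is month number 12

12


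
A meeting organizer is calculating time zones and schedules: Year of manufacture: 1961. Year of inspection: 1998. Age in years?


Birth year: 1961
Current year: 1998
Age = current year - birth year
Age = 1998 - 1961 = 37

37


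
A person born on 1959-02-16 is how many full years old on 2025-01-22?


Birth: 1959-02-16
Reference: 2025-01-22
Year difference: 2025 - 1959 = 66
Has birthday (02-16) occurred by 01-22? No
Birthday not yet reached this year -> subtract 1
Age in full years: 65

65


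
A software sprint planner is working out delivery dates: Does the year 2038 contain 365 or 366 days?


Year: 2038
Check leap year rules:
Divisible by 4? No
2038 is not a leap year
Days: 365

365


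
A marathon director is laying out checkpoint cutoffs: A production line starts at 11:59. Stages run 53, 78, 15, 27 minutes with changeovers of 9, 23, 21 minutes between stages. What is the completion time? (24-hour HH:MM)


Start: 11:59 = 719 min from midnight
  after task 1 (53 min): 12:52
  after break (9 min): 13:01
  after task 2 (78 min): 14:19
  after break (23 min): 14:42
  after task 3 (15 min): 14:57
  after break (21 min): 15:18
  after task 4 (27 min): 15:45
Total elapsed: 226 minutes
End time: 15:45

15:45


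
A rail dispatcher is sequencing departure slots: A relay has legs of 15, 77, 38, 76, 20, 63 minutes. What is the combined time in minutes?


Durations: 15, 77, 38, 76, 20, 63
Running sum: 15
+ 77 = 92
+ 38 = 130
+ 76 = 206
+ 20 = 226
+ 63 = 289
Total duration: 289 minutes
That is 4 hours and 49 minutes

289


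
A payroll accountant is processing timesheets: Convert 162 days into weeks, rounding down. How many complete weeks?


Total days: 162
Days per week: 7
Division: 162 / 7 = 23 remainder 1
Complete weeks: 23
Remaining days: 1

23


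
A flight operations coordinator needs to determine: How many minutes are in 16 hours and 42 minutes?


Hours: 16
Extra minutes: 42
Minutes per hour: 60
Hours to minutes: 16 x 60 = 960
Total: 960 + 42 = 1002

1002


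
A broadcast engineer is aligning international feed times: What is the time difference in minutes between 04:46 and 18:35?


Start time: 04:46 = 286 minutes from midnight
End time: 18:35 = 1115 minutes from midnight
Difference: 1115 - 286 = 829 minutes
That is 13 hours and 49 minutes

829


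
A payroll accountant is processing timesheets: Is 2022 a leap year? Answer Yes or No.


Year: 2022
Divisible by 4? 2022 / 4 = 505.5 -> No
Not divisible by 4, so NOT a leap year

No


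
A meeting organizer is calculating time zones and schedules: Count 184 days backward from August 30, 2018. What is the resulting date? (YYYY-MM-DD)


Start: 2018-08-30
Subtracting 184 days
Days already passed in August: 30
After going back through August: 154 more days to subtract
July 2018: 31 days, 123 remaining
June 2018: 30 days, 93 remaining
May 2018: 31 days, 62 remaining
April 2018: 30 days, 32 remaining
Result: 2018-02-27

2018-02-27


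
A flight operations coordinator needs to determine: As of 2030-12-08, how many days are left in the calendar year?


Start: December 08, 2030
End: December 31, 2030
Days left in December: 23
Total: 23 days

23


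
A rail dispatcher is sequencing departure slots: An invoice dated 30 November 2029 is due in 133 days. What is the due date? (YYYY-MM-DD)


Start: 2029-11-30
Adding 133 days
Days remaining in November: 0
After November: 133 days still to add
December 2029: 31 days, 102 remaining
January 2030: 31 days, 71 remaining
February 2030: 28 days, 43 remaining
March 2030: 31 days, 12 remaining
Result: 2030-04-12

2030-04-12


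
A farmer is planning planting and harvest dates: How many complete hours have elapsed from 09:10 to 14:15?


Start: 09:10
End: 14:15
Hour difference: 14 - 9 = 5 hours
Minute difference: 15 - 10 = 5 minutes
Total minutes: 305
Complete hours: 305 / 60 = 5 (remainder 5)

5


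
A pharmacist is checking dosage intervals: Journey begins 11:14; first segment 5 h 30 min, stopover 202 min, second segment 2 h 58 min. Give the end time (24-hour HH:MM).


Depart: 11:14
Leg 1: +330 min -> 16:44
Layover: +202 min -> 20:06
Leg 2: +178 min -> 23:04
Total travel: 710 minutes = 11h 50m
Arrival: 23:04

23:04


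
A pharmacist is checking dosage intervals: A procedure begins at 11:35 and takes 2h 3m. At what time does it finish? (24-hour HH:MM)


Start time: 11:35
Adding: 2 hours 3 minutes
Minutes: 35 + 3 = 38
Hours: 11 + 2 + 0 = 13
Result: 13:38

13:38


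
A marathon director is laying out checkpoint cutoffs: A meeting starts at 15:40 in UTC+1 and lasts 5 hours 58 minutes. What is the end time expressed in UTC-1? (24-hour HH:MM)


Start: 15:40 in UTC+1
Step 1 - add duration:
  minutes: 40 + 58 = 98 (carry 1h)
  hours: 15 + 5 + 1 = 21
  end in UTC+1: 21:38
Step 2 - convert UTC+1 -> UTC-1:
  offset difference: -1 - (1) = -2 hours
  21 + (-2) = 19 -> mod 24 = 19
Result: 19:38 in UTC-1

19:38


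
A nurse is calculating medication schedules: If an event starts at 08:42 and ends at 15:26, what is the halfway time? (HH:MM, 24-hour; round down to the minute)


Start time: 08:42 = 522 minutes from midnight
End time: 15:26 = 926 minutes from midnight
Sum: 522 + 926 = 1448
Midpoint: 1448 / 2 = 724 minutes
Convert: 724 / 60 = 12 hours, 4 minutes
Result: 12:04

12:04


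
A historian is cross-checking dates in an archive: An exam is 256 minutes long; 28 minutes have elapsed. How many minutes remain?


Total budget: 256 minutes
Time used: 28 minutes
Remaining: 256 - 28 = 228 minutes
Percent used: 10.9%
Percent remaining: 89.1%

228


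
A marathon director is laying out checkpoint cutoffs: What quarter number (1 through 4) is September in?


Month: September (month 9)
Q1: January-March (months 1-3)
Q2: April-June (months 4-6)
Q3: July-September (months 7-9)
Q4: October-December (months 10-12)
Month 9 falls in Q3

3


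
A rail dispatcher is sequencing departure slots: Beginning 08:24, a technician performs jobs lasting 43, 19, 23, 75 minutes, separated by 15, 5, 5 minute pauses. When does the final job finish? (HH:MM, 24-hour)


Start: 08:24 = 504 min from midnight
  after task 1 (43 min): 09:07
  after break (15 min): 09:22
  after task 2 (19 min): 09:41
  after break (5 min): 09:46
  after task 3 (23 min): 10:09
  after break (5 min): 10:14
  after task 4 (75 min): 11:29
Total elapsed: 185 minutes
End time: 11:29

11:29


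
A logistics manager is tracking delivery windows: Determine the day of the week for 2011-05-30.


Date: 2011-05-30
January 1, 2011 is a Saturday
Day of year: 150
Offset from Jan 1: 149 days
149 mod 7 = 2
Result: Monday

Monday


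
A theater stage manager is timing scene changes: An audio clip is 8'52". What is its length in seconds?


Minutes: 8
Seconds: 52
Convert minutes to seconds: 8 x 60 = 480
Add remaining seconds: 480 + 52 = 532

532


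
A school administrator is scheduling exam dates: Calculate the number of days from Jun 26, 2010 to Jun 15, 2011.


Start date: 2010-06-26
End date: 2011-06-15
Jun 2010: +5 days
Jul 2010: +31 days
Aug 2010: +31 days
... (10 more months)
Total: 354 days

354


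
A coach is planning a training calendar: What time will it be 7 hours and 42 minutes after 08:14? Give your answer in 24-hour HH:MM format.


Start time: 08:14
Adding: 7 hours 42 minutes
Minutes: 14 + 42 = 56
Hours: 8 + 7 + 0 = 15
Result: 15:56

15:56


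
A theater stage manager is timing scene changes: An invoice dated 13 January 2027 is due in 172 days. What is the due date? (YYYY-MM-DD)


Start: 2027-01-13
Adding 172 days
Days remaining in January: 18
After January: 154 days still to add
February 2027: 28 days, 126 remaining
March 2027: 31 days, 95 remaining
April 2027: 30 days, 65 remaining
May 2027: 31 days, 34 remaining
Result: 2027-07-04

2027-07-04


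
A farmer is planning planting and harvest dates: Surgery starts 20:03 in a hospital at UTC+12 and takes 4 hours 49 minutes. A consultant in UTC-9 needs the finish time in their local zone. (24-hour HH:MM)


Start: 20:03 in UTC+12
Step 1 - add duration:
  minutes: 3 + 49 = 52
  hours: 20 + 4 + 0 = 24
  end in UTC+12: 00:52
Step 2 - convert UTC+12 -> UTC-9:
  offset difference: -9 - (12) = -21 hours
  0 + (-21) = -21 -> mod 24 = 3
Result: 03:52 in UTC-9

03:52


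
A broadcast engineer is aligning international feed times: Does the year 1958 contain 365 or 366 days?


Year: 1958
Check leap year rules:
Divisible by 4? No
1958 is not a leap year
Days: 365

365


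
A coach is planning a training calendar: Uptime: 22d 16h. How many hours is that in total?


Days: 22
Extra hours: 16
Hours per day: 24
Days to hours: 22 x 24 = 528
Total: 528 + 16 = 544

544


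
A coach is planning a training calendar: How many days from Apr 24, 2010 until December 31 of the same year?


Start: April 24, 2010
End: December 31, 2010
Days left in April: 6
May: 31
June: 30
July: 31
August: 31
... plus remaining months
Sum of remaining months: 245
Total: 6 + 245 = 251

251


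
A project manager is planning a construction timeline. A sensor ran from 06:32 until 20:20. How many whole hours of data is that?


Start: 06:32
End: 20:20
Hour difference: 20 - 6 = 14 hours
Minute difference: 20 - 32 = -12 minutes
Total minutes: 828
Complete hours: 828 / 60 = 13 (remainder 48)

13


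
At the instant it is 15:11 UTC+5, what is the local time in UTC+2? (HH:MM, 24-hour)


Local time: 15:11 at UTC+5 (offset 5h)
Target zone: UTC+2 (offset 2h)
Difference: 2 - (5) = -3 hours
Calculation: 15 + (-3) = 12
Result: 12:11

12:11


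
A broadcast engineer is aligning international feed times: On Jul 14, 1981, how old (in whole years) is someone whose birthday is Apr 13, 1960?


Birth: 1960-04-13
Reference: 1981-07-14
Year difference: 1981 - 1960 = 21
Has birthday (04-13) occurred by 07-14? Yes
Age in full years: 21

21


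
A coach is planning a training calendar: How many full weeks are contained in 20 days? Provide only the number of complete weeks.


Total days: 20
Days per week: 7
Division: 20 / 7 = 2 remainder 6
Complete weeks: 2
Remaining days: 6

2
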